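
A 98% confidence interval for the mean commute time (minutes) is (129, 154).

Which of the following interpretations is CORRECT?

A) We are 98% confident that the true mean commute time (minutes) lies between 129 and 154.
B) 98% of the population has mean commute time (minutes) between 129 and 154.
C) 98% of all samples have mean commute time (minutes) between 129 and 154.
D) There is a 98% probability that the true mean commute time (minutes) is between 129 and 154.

A confidence interval represents our confidence in the procedure, not a probability statement about the parameter.

Key concept: If we repeated this sampling process many times and computed a 98% CI each time, about 98% of those intervals would contain the true population parameter.

For this specific interval (129, 154):
- Midpoint (point estimate): 141.5
- Margin of error: 12.5

The correct interpretation is the one stating confidence that the true parameter lies in the interval — option A.

A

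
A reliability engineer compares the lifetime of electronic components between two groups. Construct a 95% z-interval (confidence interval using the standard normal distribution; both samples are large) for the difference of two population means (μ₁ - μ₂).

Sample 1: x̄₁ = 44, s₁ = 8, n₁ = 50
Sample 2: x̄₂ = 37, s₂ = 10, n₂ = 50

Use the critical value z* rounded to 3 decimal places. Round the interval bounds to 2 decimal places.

Both samples are large (n₁ = 50 ≥ 30, n₂ = 50 ≥ 30), so a z-interval for the difference of means applies.

Point estimate: x̄₁ - x̄₂ = 44 - 37 = 7

Standard error: SE = √(s₁²/n₁ + s₂²/n₂)
= √(8²/50 + 10²/50)
= √(1.280000 + 2.000000)
= 1.811077

For 95% confidence, z* = 1.96 (from standard normal table)
Margin of error: E = z* × SE = 1.96 × 1.811077 = 3.5497

Z-interval: (x̄₁ - x̄₂) ± E = 7 ± 3.5497 = (3.4503, 10.5497)

Rounded to 2 decimal places:

(3.45, 10.55)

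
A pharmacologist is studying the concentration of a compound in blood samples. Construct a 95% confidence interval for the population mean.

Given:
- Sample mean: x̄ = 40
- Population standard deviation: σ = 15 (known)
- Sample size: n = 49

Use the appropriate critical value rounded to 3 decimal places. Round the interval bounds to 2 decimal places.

The population standard deviation σ is known, so use a z-interval (standard normal critical value).

For 95% confidence, z* = 1.96 (from standard normal table)

Standard error: SE = σ/√n = 15/√49 = 2.142857

Margin of error: E = z* × SE = 1.96 × 2.142857 = 4.2000

Z-interval: x̄ ± E = 40 ± 4.2000 = (35.8000, 44.2000)

Rounded to 2 decimal places:

(35.80, 44.20)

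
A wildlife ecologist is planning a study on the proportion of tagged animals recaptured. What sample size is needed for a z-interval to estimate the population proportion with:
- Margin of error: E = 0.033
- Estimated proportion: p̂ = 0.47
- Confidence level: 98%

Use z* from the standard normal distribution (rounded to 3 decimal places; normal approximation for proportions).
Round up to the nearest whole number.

Using z* for proportion z-interval (normal approximation).

For 98% confidence, z* = 2.326 (from standard normal table)

Sample size formula for proportion z-interval: n = z*²p̂(1-p̂)/E²

n = 2.326² × 0.47 × 0.53 / 0.033²
  = 5.410276 × 0.2491 / 0.001089
  = 1237.5572

Round up to the nearest whole number: n = 1238

1238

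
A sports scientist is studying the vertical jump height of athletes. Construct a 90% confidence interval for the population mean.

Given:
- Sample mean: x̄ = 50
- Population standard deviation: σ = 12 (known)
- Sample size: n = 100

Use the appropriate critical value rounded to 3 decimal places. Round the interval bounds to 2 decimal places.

The population standard deviation σ is known, so use a z-interval (standard normal critical value).

For 90% confidence, z* = 1.645 (from standard normal table)

Standard error: SE = σ/√n = 12/√100 = 1.200000

Margin of error: E = z* × SE = 1.645 × 1.200000 = 1.9740

Z-interval: x̄ ± E = 50 ± 1.9740 = (48.0260, 51.9740)

Rounded to 2 decimal places:

(48.03, 51.97)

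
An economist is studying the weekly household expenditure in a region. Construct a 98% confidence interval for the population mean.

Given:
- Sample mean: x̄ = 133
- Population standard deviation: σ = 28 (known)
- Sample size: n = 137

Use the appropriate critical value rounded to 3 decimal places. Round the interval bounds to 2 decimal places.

The population standard deviation σ is known, so use a z-interval (standard normal critical value).

For 98% confidence, z* = 2.326 (from standard normal table)

Standard error: SE = σ/√n = 28/√137 = 2.392201

Margin of error: E = z* × SE = 2.326 × 2.392201 = 5.5643

Z-interval: x̄ ± E = 133 ± 5.5643 = (127.4357, 138.5643)

Rounded to 2 decimal places:

(127.44, 138.56)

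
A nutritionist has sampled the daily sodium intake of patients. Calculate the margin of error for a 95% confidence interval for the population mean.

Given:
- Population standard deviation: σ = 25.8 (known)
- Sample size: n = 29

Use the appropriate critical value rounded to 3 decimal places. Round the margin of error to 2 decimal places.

The population standard deviation σ is known, so use the z-interval margin of error formula.

For 95% confidence, z* = 1.96 (from standard normal table)

Margin of error formula for z-interval: E = z* × σ/√n

E = 1.96 × 25.8/√29
  = 1.96 × 4.790940
  = 9.3902

Rounded to 2 decimal places:

9.39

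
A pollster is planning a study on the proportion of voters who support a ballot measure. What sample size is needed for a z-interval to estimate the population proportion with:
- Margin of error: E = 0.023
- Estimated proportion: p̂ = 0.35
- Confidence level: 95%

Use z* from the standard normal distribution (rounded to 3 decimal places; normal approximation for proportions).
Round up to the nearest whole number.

Using z* for proportion z-interval (normal approximation).

For 95% confidence, z* = 1.96 (from standard normal table)

Sample size formula for proportion z-interval: n = z*²p̂(1-p̂)/E²

n = 1.96² × 0.35 × 0.65 / 0.023²
  = 3.8416 × 0.2275 / 0.000529
  = 1652.1059

Round up to the nearest whole number: n = 1653

1653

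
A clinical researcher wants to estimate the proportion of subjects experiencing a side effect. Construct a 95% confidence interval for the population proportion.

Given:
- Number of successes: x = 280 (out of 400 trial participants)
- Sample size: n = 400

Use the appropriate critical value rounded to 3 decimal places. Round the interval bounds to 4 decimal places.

Sample proportion: p̂ = 280/400 = 0.700000

Check conditions for normal approximation:
  np̂ = 280 ≥ 10 ✓
  n(1-p̂) = 120 ≥ 10 ✓

The sample is large enough, so use a z-interval (normal approximation) for the proportion.

For 95% confidence, z* = 1.96 (from standard normal table)

Standard error: SE = √(p̂(1-p̂)/n) = √(0.700000×0.300000/400) = 0.02291288

Margin of error: E = z* × SE = 1.96 × 0.02291288 = 0.044909

Z-interval: p̂ ± E = 0.700000 ± 0.044909 = (0.655091, 0.744909)

Rounded to 4 decimal places:

(0.6551, 0.7449)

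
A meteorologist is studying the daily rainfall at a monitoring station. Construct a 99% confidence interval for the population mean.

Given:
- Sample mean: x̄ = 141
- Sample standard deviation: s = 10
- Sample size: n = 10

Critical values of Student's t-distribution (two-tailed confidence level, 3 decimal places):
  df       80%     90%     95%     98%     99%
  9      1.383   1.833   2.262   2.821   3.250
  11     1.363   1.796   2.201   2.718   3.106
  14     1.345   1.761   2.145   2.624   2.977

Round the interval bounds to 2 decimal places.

The population standard deviation σ is unknown (only the sample standard deviation s is given), so use a t-interval with df = n - 1 = 10 - 1 = 9.

For 99% confidence with df = 9, t* = 3.250 (from t-table)

Standard error: SE = s/√n = 10/√10 = 3.162278

Margin of error: E = t* × SE = 3.250 × 3.162278 = 10.2774

T-interval: x̄ ± E = 141 ± 10.2774 = (130.7226, 151.2774)

Rounded to 2 decimal places:

(130.72, 151.28)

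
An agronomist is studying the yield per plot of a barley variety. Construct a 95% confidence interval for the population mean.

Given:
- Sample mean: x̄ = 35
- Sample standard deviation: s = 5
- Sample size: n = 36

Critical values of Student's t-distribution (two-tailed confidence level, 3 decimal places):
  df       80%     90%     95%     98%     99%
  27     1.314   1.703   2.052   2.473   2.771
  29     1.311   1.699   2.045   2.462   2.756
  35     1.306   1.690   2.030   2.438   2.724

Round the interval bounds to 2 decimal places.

The population standard deviation σ is unknown (only the sample standard deviation s is given), so use a t-interval with df = n - 1 = 36 - 1 = 35.

For 95% confidence with df = 35, t* = 2.030 (from t-table)

Standard error: SE = s/√n = 5/√36 = 0.833333

Margin of error: E = t* × SE = 2.030 × 0.833333 = 1.6917

T-interval: x̄ ± E = 35 ± 1.6917 = (33.3083, 36.6917)

Rounded to 2 decimal places:

(33.31, 36.69)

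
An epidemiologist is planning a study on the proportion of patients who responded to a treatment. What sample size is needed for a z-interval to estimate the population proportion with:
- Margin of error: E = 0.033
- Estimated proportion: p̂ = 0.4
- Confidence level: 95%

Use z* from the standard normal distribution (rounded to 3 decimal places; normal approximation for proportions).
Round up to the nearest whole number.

Using z* for proportion z-interval (normal approximation).

For 95% confidence, z* = 1.96 (from standard normal table)

Sample size formula for proportion z-interval: n = z*²p̂(1-p̂)/E²

n = 1.96² × 0.4 × 0.6 / 0.033²
  = 3.8416 × 0.24 / 0.001089
  = 846.6336

Round up to the nearest whole number: n = 847

847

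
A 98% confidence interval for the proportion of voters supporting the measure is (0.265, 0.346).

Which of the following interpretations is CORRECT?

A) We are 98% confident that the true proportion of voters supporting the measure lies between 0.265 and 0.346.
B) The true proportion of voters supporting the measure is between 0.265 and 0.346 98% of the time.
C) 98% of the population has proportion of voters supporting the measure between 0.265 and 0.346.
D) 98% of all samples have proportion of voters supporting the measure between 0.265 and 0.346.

A confidence interval represents our confidence in the procedure, not a probability statement about the parameter.

Key concept: If we repeated this sampling process many times and computed a 98% CI each time, about 98% of those intervals would contain the true population parameter.

For this specific interval (0.265, 0.346):
- Midpoint (point estimate): 0.3055
- Margin of error: 0.0405

The correct interpretation is the one stating confidence that the true parameter lies in the interval — option A.

A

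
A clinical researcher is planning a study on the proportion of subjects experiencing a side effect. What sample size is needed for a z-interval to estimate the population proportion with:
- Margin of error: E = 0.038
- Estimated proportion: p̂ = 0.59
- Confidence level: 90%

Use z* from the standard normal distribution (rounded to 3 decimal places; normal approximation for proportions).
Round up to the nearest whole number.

Using z* for proportion z-interval (normal approximation).

For 90% confidence, z* = 1.645 (from standard normal table)

Sample size formula for proportion z-interval: n = z*²p̂(1-p̂)/E²

n = 1.645² × 0.59 × 0.41 / 0.038²
  = 2.706025 × 0.2419 / 0.001444
  = 453.3154

Round up to the nearest whole number: n = 454

454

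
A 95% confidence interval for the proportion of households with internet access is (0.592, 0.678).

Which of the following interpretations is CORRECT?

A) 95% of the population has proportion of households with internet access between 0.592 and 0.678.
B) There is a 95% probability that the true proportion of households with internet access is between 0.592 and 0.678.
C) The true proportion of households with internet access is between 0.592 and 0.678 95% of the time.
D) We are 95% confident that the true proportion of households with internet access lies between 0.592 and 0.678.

A confidence interval represents our confidence in the procedure, not a probability statement about the parameter.

Key concept: If we repeated this sampling process many times and computed a 95% CI each time, about 95% of those intervals would contain the true population parameter.

For this specific interval (0.592, 0.678):
- Midpoint (point estimate): 0.635
- Margin of error: 0.043

The correct interpretation is the one stating confidence that the true parameter lies in the interval — option D.

D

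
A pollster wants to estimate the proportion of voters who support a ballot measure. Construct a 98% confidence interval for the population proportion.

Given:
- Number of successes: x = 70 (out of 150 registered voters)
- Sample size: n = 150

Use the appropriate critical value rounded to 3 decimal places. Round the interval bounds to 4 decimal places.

Sample proportion: p̂ = 70/150 = 0.466667

Check conditions for normal approximation:
  np̂ = 70 ≥ 10 ✓
  n(1-p̂) = 80 ≥ 10 ✓

The sample is large enough, so use a z-interval (normal approximation) for the proportion.

For 98% confidence, z* = 2.326 (from standard normal table)

Standard error: SE = √(p̂(1-p̂)/n) = √(0.466667×0.533333/150) = 0.04073401

Margin of error: E = z* × SE = 2.326 × 0.04073401 = 0.094747

Z-interval: p̂ ± E = 0.466667 ± 0.094747 = (0.371919, 0.561414)

Rounded to 4 decimal places:

(0.3719, 0.5614)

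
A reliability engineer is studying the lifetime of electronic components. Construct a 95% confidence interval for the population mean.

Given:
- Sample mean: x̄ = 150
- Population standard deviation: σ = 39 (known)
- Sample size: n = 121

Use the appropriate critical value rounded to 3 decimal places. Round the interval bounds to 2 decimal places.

The population standard deviation σ is known, so use a z-interval (standard normal critical value).

For 95% confidence, z* = 1.96 (from standard normal table)

Standard error: SE = σ/√n = 39/√121 = 3.545455

Margin of error: E = z* × SE = 1.96 × 3.545455 = 6.9491

Z-interval: x̄ ± E = 150 ± 6.9491 = (143.0509, 156.9491)

Rounded to 2 decimal places:

(143.05, 156.95)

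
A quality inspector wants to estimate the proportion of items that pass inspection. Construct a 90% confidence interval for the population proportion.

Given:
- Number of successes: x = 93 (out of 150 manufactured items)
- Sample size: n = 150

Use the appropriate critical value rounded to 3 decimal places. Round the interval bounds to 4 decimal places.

Sample proportion: p̂ = 93/150 = 0.620000

Check conditions for normal approximation:
  np̂ = 93 ≥ 10 ✓
  n(1-p̂) = 57 ≥ 10 ✓

The sample is large enough, so use a z-interval (normal approximation) for the proportion.

For 90% confidence, z* = 1.645 (from standard normal table)

Standard error: SE = √(p̂(1-p̂)/n) = √(0.620000×0.380000/150) = 0.03963164

Margin of error: E = z* × SE = 1.645 × 0.03963164 = 0.065194

Z-interval: p̂ ± E = 0.620000 ± 0.065194 = (0.554806, 0.685194)

Rounded to 4 decimal places:

(0.5548, 0.6852)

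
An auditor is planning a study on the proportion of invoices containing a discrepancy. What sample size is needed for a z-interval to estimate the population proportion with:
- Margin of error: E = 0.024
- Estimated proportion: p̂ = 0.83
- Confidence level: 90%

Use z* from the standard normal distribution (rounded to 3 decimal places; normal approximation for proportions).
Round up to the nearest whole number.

Using z* for proportion z-interval (normal approximation).

For 90% confidence, z* = 1.645 (from standard normal table)

Sample size formula for proportion z-interval: n = z*²p̂(1-p̂)/E²

n = 1.645² × 0.83 × 0.17 / 0.024²
  = 2.706025 × 0.1411 / 0.000576
  = 662.8822

Round up to the nearest whole number: n = 663

663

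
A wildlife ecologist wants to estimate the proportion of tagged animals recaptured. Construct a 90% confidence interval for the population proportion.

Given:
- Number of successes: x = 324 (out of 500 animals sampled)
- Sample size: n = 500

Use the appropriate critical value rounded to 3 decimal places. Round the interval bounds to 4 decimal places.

Sample proportion: p̂ = 324/500 = 0.648000

Check conditions for normal approximation:
  np̂ = 324 ≥ 10 ✓
  n(1-p̂) = 176 ≥ 10 ✓

The sample is large enough, so use a z-interval (normal approximation) for the proportion.

For 90% confidence, z* = 1.645 (from standard normal table)

Standard error: SE = √(p̂(1-p̂)/n) = √(0.648000×0.352000/500) = 0.02135865

Margin of error: E = z* × SE = 1.645 × 0.02135865 = 0.035135

Z-interval: p̂ ± E = 0.648000 ± 0.035135 = (0.612865, 0.683135)

Rounded to 4 decimal places:

(0.6129, 0.6831)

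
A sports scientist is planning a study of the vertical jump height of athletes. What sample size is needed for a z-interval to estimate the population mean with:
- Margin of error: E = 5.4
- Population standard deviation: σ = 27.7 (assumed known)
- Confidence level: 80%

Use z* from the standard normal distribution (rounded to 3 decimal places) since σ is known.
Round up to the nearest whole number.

Using z* since population σ is known (z-interval formula).

For 80% confidence, z* = 1.282 (from standard normal table)

Sample size formula for z-interval: n = (z*σ/E)²

n = (1.282 × 27.7 / 5.4)²
  = (6.576185)²
  = 43.2462

Round up to the nearest whole number: n = 44

44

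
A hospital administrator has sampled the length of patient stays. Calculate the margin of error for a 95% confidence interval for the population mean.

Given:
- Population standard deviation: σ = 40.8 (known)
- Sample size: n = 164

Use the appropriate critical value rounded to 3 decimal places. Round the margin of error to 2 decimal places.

The population standard deviation σ is known, so use the z-interval margin of error formula.

For 95% confidence, z* = 1.96 (from standard normal table)

Margin of error formula for z-interval: E = z* × σ/√n

E = 1.96 × 40.8/√164
  = 1.96 × 3.185945
  = 6.2445

Rounded to 2 decimal places:

6.24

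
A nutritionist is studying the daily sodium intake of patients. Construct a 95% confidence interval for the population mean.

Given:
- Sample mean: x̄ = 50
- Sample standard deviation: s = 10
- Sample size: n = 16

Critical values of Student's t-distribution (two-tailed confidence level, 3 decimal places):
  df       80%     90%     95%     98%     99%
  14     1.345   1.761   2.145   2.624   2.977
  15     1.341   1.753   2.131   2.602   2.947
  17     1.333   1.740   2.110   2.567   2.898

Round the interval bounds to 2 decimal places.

The population standard deviation σ is unknown (only the sample standard deviation s is given), so use a t-interval with df = n - 1 = 16 - 1 = 15.

For 95% confidence with df = 15, t* = 2.131 (from t-table)

Standard error: SE = s/√n = 10/√16 = 2.500000

Margin of error: E = t* × SE = 2.131 × 2.500000 = 5.3275

T-interval: x̄ ± E = 50 ± 5.3275 = (44.6725, 55.3275)

Rounded to 2 decimal places:

(44.67, 55.33)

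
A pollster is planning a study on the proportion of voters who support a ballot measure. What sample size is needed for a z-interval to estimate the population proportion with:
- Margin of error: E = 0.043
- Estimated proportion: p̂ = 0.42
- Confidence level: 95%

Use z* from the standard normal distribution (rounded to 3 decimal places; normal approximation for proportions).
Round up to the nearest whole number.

Using z* for proportion z-interval (normal approximation).

For 95% confidence, z* = 1.96 (from standard normal table)

Sample size formula for proportion z-interval: n = z*²p̂(1-p̂)/E²

n = 1.96² × 0.42 × 0.58 / 0.043²
  = 3.8416 × 0.2436 / 0.001849
  = 506.1189

Round up to the nearest whole number: n = 507

507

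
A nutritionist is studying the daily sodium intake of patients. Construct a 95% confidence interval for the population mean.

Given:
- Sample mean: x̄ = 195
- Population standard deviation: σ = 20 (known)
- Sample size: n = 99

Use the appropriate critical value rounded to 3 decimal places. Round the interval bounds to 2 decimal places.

The population standard deviation σ is known, so use a z-interval (standard normal critical value).

For 95% confidence, z* = 1.96 (from standard normal table)

Standard error: SE = σ/√n = 20/√99 = 2.010076

Margin of error: E = z* × SE = 1.96 × 2.010076 = 3.9397

Z-interval: x̄ ± E = 195 ± 3.9397 = (191.0603, 198.9397)

Rounded to 2 decimal places:

(191.06, 198.94)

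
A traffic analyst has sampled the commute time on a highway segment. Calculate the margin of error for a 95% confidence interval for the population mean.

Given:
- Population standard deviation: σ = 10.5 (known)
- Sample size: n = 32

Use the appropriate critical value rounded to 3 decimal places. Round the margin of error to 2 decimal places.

The population standard deviation σ is known, so use the z-interval margin of error formula.

For 95% confidence, z* = 1.96 (from standard normal table)

Margin of error formula for z-interval: E = z* × σ/√n

E = 1.96 × 10.5/√32
  = 1.96 × 1.856155
  = 3.6381

Rounded to 2 decimal places:

3.64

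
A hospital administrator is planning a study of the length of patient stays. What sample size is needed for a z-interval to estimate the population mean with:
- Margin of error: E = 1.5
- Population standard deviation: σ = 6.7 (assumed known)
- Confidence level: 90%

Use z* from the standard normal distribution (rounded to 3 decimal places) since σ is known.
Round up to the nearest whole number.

Using z* since population σ is known (z-interval formula).

For 90% confidence, z* = 1.645 (from standard normal table)

Sample size formula for z-interval: n = (z*σ/E)²

n = (1.645 × 6.7 / 1.5)²
  = (7.347667)²
  = 53.9882

Round up to the nearest whole number: n = 54

54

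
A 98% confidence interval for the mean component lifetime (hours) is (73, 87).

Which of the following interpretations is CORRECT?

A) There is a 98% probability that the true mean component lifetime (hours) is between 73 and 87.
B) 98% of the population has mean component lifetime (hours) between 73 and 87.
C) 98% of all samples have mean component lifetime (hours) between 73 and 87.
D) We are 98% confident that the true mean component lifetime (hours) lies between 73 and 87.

A confidence interval represents our confidence in the procedure, not a probability statement about the parameter.

Key concept: If we repeated this sampling process many times and computed a 98% CI each time, about 98% of those intervals would contain the true population parameter.

For this specific interval (73, 87):
- Midpoint (point estimate): 80
- Margin of error: 7

The correct interpretation is the one stating confidence that the true parameter lies in the interval — option D.

D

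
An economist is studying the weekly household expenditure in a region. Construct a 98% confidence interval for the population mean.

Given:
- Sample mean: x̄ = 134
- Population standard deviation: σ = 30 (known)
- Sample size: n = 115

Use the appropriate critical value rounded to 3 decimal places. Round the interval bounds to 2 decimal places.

The population standard deviation σ is known, so use a z-interval (standard normal critical value).

For 98% confidence, z* = 2.326 (from standard normal table)

Standard error: SE = σ/√n = 30/√115 = 2.797514

Margin of error: E = z* × SE = 2.326 × 2.797514 = 6.5070

Z-interval: x̄ ± E = 134 ± 6.5070 = (127.4930, 140.5070)

Rounded to 2 decimal places:

(127.49, 140.51)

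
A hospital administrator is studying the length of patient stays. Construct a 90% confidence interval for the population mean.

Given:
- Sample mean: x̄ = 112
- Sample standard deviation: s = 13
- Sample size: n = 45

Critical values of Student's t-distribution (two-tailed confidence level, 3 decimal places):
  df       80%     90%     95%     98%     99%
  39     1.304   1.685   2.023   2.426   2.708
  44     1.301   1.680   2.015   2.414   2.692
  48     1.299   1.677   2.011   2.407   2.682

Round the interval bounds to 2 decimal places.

The population standard deviation σ is unknown (only the sample standard deviation s is given), so use a t-interval with df = n - 1 = 45 - 1 = 44.

For 90% confidence with df = 44, t* = 1.680 (from t-table)

Standard error: SE = s/√n = 13/√45 = 1.937926

Margin of error: E = t* × SE = 1.680 × 1.937926 = 3.2557

T-interval: x̄ ± E = 112 ± 3.2557 = (108.7443, 115.2557)

Rounded to 2 decimal places:

(108.74, 115.26)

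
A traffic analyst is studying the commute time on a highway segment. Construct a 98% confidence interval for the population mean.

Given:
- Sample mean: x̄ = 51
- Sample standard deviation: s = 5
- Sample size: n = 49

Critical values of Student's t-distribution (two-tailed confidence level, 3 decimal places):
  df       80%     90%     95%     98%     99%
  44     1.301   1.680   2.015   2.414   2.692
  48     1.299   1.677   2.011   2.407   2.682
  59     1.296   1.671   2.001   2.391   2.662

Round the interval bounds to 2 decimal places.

The population standard deviation σ is unknown (only the sample standard deviation s is given), so use a t-interval with df = n - 1 = 49 - 1 = 48.

For 98% confidence with df = 48, t* = 2.407 (from t-table)

Standard error: SE = s/√n = 5/√49 = 0.714286

Margin of error: E = t* × SE = 2.407 × 0.714286 = 1.7193

T-interval: x̄ ± E = 51 ± 1.7193 = (49.2807, 52.7193)

Rounded to 2 decimal places:

(49.28, 52.72)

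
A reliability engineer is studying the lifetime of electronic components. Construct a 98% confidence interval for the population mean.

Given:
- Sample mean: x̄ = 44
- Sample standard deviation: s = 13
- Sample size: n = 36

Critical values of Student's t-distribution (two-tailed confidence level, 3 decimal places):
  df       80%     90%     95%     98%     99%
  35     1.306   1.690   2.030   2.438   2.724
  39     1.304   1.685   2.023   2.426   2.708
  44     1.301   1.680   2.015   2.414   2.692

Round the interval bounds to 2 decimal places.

The population standard deviation σ is unknown (only the sample standard deviation s is given), so use a t-interval with df = n - 1 = 36 - 1 = 35.

For 98% confidence with df = 35, t* = 2.438 (from t-table)

Standard error: SE = s/√n = 13/√36 = 2.166667

Margin of error: E = t* × SE = 2.438 × 2.166667 = 5.2823

T-interval: x̄ ± E = 44 ± 5.2823 = (38.7177, 49.2823)

Rounded to 2 decimal places:

(38.72, 49.28)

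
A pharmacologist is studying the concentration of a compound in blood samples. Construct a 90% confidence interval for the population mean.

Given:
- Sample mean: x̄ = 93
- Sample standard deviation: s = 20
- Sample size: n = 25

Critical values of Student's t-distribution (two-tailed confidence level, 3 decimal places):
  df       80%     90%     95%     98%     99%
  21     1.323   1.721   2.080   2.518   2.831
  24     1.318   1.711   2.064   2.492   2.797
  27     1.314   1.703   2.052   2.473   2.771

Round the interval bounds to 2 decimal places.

The population standard deviation σ is unknown (only the sample standard deviation s is given), so use a t-interval with df = n - 1 = 25 - 1 = 24.

For 90% confidence with df = 24, t* = 1.711 (from t-table)

Standard error: SE = s/√n = 20/√25 = 4.000000

Margin of error: E = t* × SE = 1.711 × 4.000000 = 6.8440

T-interval: x̄ ± E = 93 ± 6.8440 = (86.1560, 99.8440)

Rounded to 2 decimal places:

(86.16, 99.84)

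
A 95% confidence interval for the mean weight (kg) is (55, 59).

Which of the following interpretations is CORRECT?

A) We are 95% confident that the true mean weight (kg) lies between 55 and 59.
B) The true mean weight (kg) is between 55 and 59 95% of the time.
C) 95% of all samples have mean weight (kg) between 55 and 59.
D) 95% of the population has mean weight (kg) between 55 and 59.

A confidence interval represents our confidence in the procedure, not a probability statement about the parameter.

Key concept: If we repeated this sampling process many times and computed a 95% CI each time, about 95% of those intervals would contain the true population parameter.

For this specific interval (55, 59):
- Midpoint (point estimate): 57
- Margin of error: 2

The correct interpretation is the one stating confidence that the true parameter lies in the interval — option A.

A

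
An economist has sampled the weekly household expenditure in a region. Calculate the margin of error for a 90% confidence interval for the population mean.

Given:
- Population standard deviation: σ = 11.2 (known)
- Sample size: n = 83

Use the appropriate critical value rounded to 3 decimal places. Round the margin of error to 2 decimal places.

The population standard deviation σ is known, so use the z-interval margin of error formula.

For 90% confidence, z* = 1.645 (from standard normal table)

Margin of error formula for z-interval: E = z* × σ/√n

E = 1.645 × 11.2/√83
  = 1.645 × 1.229360
  = 2.0223

Rounded to 2 decimal places:

2.02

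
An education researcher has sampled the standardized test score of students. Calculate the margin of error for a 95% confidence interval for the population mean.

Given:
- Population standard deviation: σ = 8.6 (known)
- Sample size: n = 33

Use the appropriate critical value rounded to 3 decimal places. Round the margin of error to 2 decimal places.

The population standard deviation σ is known, so use the z-interval margin of error formula.

For 95% confidence, z* = 1.96 (from standard normal table)

Margin of error formula for z-interval: E = z* × σ/√n

E = 1.96 × 8.6/√33
  = 1.96 × 1.497068
  = 2.9343

Rounded to 2 decimal places:

2.93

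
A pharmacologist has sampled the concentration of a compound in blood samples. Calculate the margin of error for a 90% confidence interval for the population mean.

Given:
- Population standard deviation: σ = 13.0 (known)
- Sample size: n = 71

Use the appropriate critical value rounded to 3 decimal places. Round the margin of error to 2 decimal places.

The population standard deviation σ is known, so use the z-interval margin of error formula.

For 90% confidence, z* = 1.645 (from standard normal table)

Margin of error formula for z-interval: E = z* × σ/√n

E = 1.645 × 13.0/√71
  = 1.645 × 1.542816
  = 2.5379

Rounded to 2 decimal places:

2.54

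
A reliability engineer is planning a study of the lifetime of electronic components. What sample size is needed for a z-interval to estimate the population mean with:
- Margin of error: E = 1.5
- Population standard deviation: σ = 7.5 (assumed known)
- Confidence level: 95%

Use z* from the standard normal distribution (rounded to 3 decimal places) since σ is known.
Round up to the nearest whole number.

Using z* since population σ is known (z-interval formula).

For 95% confidence, z* = 1.96 (from standard normal table)

Sample size formula for z-interval: n = (z*σ/E)²

n = (1.96 × 7.5 / 1.5)²
  = (9.800000)²
  = 96.0400

Round up to the nearest whole number: n = 97

97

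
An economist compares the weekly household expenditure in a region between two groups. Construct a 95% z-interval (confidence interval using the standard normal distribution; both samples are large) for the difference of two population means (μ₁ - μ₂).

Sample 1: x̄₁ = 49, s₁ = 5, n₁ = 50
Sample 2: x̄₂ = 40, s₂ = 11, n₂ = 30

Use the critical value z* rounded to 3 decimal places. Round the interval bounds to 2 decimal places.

Both samples are large (n₁ = 50 ≥ 30, n₂ = 30 ≥ 30), so a z-interval for the difference of means applies.

Point estimate: x̄₁ - x̄₂ = 49 - 40 = 9

Standard error: SE = √(s₁²/n₁ + s₂²/n₂)
= √(5²/50 + 11²/30)
= √(0.500000 + 4.033333)
= 2.129163

For 95% confidence, z* = 1.96 (from standard normal table)
Margin of error: E = z* × SE = 1.96 × 2.129163 = 4.1732

Z-interval: (x̄₁ - x̄₂) ± E = 9 ± 4.1732 = (4.8268, 13.1732)

Rounded to 2 decimal places:

(4.83, 13.17)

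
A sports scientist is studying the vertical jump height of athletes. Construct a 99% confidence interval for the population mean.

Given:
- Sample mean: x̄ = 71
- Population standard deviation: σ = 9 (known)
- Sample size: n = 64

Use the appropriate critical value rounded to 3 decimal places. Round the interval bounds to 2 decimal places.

The population standard deviation σ is known, so use a z-interval (standard normal critical value).

For 99% confidence, z* = 2.576 (from standard normal table)

Standard error: SE = σ/√n = 9/√64 = 1.125000

Margin of error: E = z* × SE = 2.576 × 1.125000 = 2.8980

Z-interval: x̄ ± E = 71 ± 2.8980 = (68.1020, 73.8980)

Rounded to 2 decimal places:

(68.10, 73.90)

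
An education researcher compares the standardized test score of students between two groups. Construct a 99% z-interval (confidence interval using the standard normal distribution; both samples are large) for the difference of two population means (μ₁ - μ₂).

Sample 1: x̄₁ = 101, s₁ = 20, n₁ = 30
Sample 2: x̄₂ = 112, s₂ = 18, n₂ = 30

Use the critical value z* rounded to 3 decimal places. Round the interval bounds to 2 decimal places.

Both samples are large (n₁ = 30 ≥ 30, n₂ = 30 ≥ 30), so a z-interval for the difference of means applies.

Point estimate: x̄₁ - x̄₂ = 101 - 112 = -11

Standard error: SE = √(s₁²/n₁ + s₂²/n₂)
= √(20²/30 + 18²/30)
= √(13.333333 + 10.800000)
= 4.912569

For 99% confidence, z* = 2.576 (from standard normal table)
Margin of error: E = z* × SE = 2.576 × 4.912569 = 12.6548

Z-interval: (x̄₁ - x̄₂) ± E = -11 ± 12.6548 = (-23.6548, 1.6548)

Rounded to 2 decimal places:

(-23.65, 1.65)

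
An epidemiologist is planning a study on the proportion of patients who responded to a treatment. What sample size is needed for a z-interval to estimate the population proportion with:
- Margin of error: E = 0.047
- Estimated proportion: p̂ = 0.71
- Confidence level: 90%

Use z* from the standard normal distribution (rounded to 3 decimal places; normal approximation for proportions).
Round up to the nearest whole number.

Using z* for proportion z-interval (normal approximation).

For 90% confidence, z* = 1.645 (from standard normal table)

Sample size formula for proportion z-interval: n = z*²p̂(1-p̂)/E²

n = 1.645² × 0.71 × 0.29 / 0.047²
  = 2.706025 × 0.2059 / 0.002209
  = 252.2275

Round up to the nearest whole number: n = 253

253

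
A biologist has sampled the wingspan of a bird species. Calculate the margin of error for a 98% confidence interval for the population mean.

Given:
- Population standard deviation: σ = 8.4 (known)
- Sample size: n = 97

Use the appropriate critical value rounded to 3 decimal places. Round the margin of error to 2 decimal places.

The population standard deviation σ is known, so use the z-interval margin of error formula.

For 98% confidence, z* = 2.326 (from standard normal table)

Margin of error formula for z-interval: E = z* × σ/√n

E = 2.326 × 8.4/√97
  = 2.326 × 0.852891
  = 1.9838

Rounded to 2 decimal places:

1.98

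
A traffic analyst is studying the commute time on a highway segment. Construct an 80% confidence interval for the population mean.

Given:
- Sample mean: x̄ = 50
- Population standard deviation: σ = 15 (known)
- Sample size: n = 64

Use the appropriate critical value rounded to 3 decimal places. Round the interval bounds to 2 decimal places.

The population standard deviation σ is known, so use a z-interval (standard normal critical value).

For 80% confidence, z* = 1.282 (from standard normal table)

Standard error: SE = σ/√n = 15/√64 = 1.875000

Margin of error: E = z* × SE = 1.282 × 1.875000 = 2.4038

Z-interval: x̄ ± E = 50 ± 2.4038 = (47.5962, 52.4038)

Rounded to 2 decimal places:

(47.60, 52.40)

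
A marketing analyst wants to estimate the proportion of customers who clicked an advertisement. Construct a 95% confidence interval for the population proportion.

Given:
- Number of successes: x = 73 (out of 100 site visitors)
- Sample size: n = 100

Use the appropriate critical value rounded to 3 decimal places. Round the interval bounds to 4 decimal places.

Sample proportion: p̂ = 73/100 = 0.730000

Check conditions for normal approximation:
  np̂ = 73 ≥ 10 ✓
  n(1-p̂) = 27 ≥ 10 ✓

The sample is large enough, so use a z-interval (normal approximation) for the proportion.

For 95% confidence, z* = 1.96 (from standard normal table)

Standard error: SE = √(p̂(1-p̂)/n) = √(0.730000×0.270000/100) = 0.04439595

Margin of error: E = z* × SE = 1.96 × 0.04439595 = 0.087016

Z-interval: p̂ ± E = 0.730000 ± 0.087016 = (0.642984, 0.817016)

Rounded to 4 decimal places:

(0.6430, 0.8170)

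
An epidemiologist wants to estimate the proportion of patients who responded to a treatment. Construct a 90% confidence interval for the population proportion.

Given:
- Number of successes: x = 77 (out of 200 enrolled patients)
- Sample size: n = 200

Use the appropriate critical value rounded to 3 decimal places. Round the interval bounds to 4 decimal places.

Sample proportion: p̂ = 77/200 = 0.385000

Check conditions for normal approximation:
  np̂ = 77 ≥ 10 ✓
  n(1-p̂) = 123 ≥ 10 ✓

The sample is large enough, so use a z-interval (normal approximation) for the proportion.

For 90% confidence, z* = 1.645 (from standard normal table)

Standard error: SE = √(p̂(1-p̂)/n) = √(0.385000×0.615000/200) = 0.03440748

Margin of error: E = z* × SE = 1.645 × 0.03440748 = 0.056600

Z-interval: p̂ ± E = 0.385000 ± 0.056600 = (0.328400, 0.441600)

Rounded to 4 decimal places:

(0.3284, 0.4416)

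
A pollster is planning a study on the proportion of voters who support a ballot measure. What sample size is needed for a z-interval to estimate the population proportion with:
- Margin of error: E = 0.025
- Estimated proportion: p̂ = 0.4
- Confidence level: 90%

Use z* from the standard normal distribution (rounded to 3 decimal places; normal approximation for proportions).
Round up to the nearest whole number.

Using z* for proportion z-interval (normal approximation).

For 90% confidence, z* = 1.645 (from standard normal table)

Sample size formula for proportion z-interval: n = z*²p̂(1-p̂)/E²

n = 1.645² × 0.4 × 0.6 / 0.025²
  = 2.706025 × 0.24 / 0.000625
  = 1039.1136

Round up to the nearest whole number: n = 1040

1040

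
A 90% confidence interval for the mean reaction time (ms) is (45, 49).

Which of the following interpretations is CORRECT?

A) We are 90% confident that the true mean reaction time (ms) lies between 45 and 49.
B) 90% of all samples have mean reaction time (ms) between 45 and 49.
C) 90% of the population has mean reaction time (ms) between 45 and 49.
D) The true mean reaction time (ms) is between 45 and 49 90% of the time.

A confidence interval represents our confidence in the procedure, not a probability statement about the parameter.

Key concept: If we repeated this sampling process many times and computed a 90% CI each time, about 90% of those intervals would contain the true population parameter.

For this specific interval (45, 49):
- Midpoint (point estimate): 47
- Margin of error: 2

The correct interpretation is the one stating confidence that the true parameter lies in the interval — option A.

A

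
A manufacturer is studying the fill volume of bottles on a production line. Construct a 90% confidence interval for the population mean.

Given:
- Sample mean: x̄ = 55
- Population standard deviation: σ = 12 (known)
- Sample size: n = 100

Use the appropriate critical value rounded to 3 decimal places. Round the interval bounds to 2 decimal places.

The population standard deviation σ is known, so use a z-interval (standard normal critical value).

For 90% confidence, z* = 1.645 (from standard normal table)

Standard error: SE = σ/√n = 12/√100 = 1.200000

Margin of error: E = z* × SE = 1.645 × 1.200000 = 1.9740

Z-interval: x̄ ± E = 55 ± 1.9740 = (53.0260, 56.9740)

Rounded to 2 decimal places:

(53.03, 56.97)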